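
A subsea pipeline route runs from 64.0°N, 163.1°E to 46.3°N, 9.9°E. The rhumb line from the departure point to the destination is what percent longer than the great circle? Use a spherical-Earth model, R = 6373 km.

29.3%

Great circle: σ = 1.1816 rad → d_gc = Rσ = 7530.2 km
Rhumb: Δφ = -0.3089, Δλ = -2.6738, Δψ = -0.5521, q = Δφ/Δψ = 0.5596 → d_rh = R√(Δφ²+q²Δλ²) = 9736.4 km
Excess = (9736.4 − 7530.2) / 7530.2 = 2206.2 / 7530.2 = 29.30% ≈ 29.3%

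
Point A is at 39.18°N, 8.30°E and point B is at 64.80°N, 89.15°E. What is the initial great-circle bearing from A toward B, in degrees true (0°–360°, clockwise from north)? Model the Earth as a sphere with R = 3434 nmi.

32.5°

N = sin Δλ·cos φ₂ = +0.4204;  D = cos φ₁ sin φ₂ − sin φ₁ cos φ₂ cos Δλ = +0.6586
initial course = atan2(N, D) = 32.55°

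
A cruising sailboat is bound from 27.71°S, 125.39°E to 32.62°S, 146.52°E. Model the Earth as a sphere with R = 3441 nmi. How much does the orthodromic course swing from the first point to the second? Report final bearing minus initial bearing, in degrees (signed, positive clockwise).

At departure: θ₁ = atan2(sin Δλ cos φ₂, cos φ₁ sin φ₂ − sin φ₁ cos φ₂ cos Δλ) = 110.24°
At arrival: θ₂ = atan2(sin Δλ cos φ₁, −cos φ₂ sin φ₁ + sin φ₂ cos φ₁ cos Δλ) = 99.52°
Δθ = θ₂ − θ₁ = -10.7°

-10.7°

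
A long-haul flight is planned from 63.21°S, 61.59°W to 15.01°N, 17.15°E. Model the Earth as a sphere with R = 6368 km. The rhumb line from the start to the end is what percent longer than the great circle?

2.2%

Great circle: σ = 1.7175 rad → d_gc = Rσ = 10937.1 km
Rhumb: Δφ = +1.3652, Δλ = +1.3743, Δψ = +1.6999, q = Δφ/Δψ = 0.8031 → d_rh = R√(Δφ²+q²Δλ²) = 11179.2 km
Excess = (11179.2 − 10937.1) / 10937.1 = 242.1 / 10937.1 = 2.21% ≈ 2.2%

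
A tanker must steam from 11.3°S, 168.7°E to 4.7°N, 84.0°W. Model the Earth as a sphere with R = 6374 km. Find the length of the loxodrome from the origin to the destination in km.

Δψ = ln[tan(π/4+φ₂/2)/tan(π/4+φ₁/2)] = +0.2806;  Δφ = +0.2793 rad,  Δλ = +1.8727 rad
q = Δφ/Δψ = 0.9951
d = R·√(Δφ² + q²Δλ²) = 6374·1.88431 = 12011 km

12011 km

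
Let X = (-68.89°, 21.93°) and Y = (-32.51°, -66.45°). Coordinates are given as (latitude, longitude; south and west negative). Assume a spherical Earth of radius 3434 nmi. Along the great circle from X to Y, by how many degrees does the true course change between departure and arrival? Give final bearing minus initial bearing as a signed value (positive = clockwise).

+76.7°

Initial bearing θ₁ = atan2(sin Δλ cos φ₂, cos φ₁ sin φ₂ − sin φ₁ cos φ₂ cos Δλ) = 258.51°
Final bearing θ₂ = (initial bearing from the destination back to the start) + 180° = 335.26°
Δθ = θ₂ − θ₁ = +76.7°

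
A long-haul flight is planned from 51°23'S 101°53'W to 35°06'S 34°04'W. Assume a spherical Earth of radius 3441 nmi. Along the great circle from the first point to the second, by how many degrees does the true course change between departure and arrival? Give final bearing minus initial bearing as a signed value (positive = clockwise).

At departure: θ₁ = atan2(sin Δλ cos φ₂, cos φ₁ sin φ₂ − sin φ₁ cos φ₂ cos Δλ) = 98.82°
At arrival: θ₂ = atan2(sin Δλ cos φ₁, −cos φ₂ sin φ₁ + sin φ₂ cos φ₁ cos Δλ) = 48.92°
Δθ = θ₂ − θ₁ = -49.9°

-49.9°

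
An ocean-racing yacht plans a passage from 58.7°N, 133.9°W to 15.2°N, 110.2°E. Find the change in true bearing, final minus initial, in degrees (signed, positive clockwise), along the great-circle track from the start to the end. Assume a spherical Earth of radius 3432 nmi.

Initial bearing θ₁ = atan2(sin Δλ cos φ₂, cos φ₁ sin φ₂ − sin φ₁ cos φ₂ cos Δλ) = 299.76°
Final bearing θ₂ = (initial bearing from the destination back to the start) + 180° = 207.86°
Δθ = θ₂ − θ₁ = -91.9°

-91.9°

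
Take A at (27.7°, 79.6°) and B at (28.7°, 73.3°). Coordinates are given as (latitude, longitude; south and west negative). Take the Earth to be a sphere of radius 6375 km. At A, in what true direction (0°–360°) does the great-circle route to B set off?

281.7°

N = sin Δλ·cos φ₂ = -0.0963;  D = cos φ₁ sin φ₂ − sin φ₁ cos φ₂ cos Δλ = +0.0199
initial course = atan2(N, D) = 281.69°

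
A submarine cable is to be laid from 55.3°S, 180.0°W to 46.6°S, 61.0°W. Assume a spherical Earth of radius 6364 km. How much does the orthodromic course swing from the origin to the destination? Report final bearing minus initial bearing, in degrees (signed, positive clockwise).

Initial bearing θ₁ = atan2(sin Δλ cos φ₂, cos φ₁ sin φ₂ − sin φ₁ cos φ₂ cos Δλ) = 138.84°
Final bearing θ₂ = (initial bearing from the destination back to the start) + 180° = 33.04°
Δθ = θ₂ − θ₁ = -105.8°

-105.8°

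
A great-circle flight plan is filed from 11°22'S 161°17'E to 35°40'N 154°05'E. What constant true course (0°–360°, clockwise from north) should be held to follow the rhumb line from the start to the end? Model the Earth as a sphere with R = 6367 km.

351.8°

Meridional parts: M(φ₁)=-0.1997, M(φ₂)=+0.6671 → ΔM = +0.8668;  Δλ = -0.1257 rad
tan C = Δλ / ΔM = -0.1450 → C = 351.75°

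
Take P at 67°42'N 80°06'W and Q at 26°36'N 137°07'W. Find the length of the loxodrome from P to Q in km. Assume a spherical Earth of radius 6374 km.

6064 km

Δψ = ln[tan(π/4+φ₂/2)/tan(π/4+φ₁/2)] = -1.1422;  Δφ = -0.7173 rad,  Δλ = -0.9951 rad
q = Δφ/Δψ = 0.6280
d = R·√(Δφ² + q²Δλ²) = 6374·0.95141 = 6064 km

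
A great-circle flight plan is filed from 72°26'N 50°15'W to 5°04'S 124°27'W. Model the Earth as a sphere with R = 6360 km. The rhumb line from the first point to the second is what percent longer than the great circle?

Great circle: σ = 1.5731 rad → d_gc = Rσ = 10005.1 km
Rhumb: Δφ = -1.3526, Δλ = -1.2950, Δψ = -1.9560, q = Δφ/Δψ = 0.6915 → d_rh = R√(Δφ²+q²Δλ²) = 10317.3 km
Excess = (10317.3 − 10005.1) / 10005.1 = 312.2 / 10005.1 = 3.12% ≈ 3.1%

3.1%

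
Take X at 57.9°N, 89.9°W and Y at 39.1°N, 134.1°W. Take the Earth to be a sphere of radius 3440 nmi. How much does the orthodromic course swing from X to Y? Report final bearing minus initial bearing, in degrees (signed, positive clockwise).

-34.3°

Initial bearing θ₁ = atan2(sin Δλ cos φ₂, cos φ₁ sin φ₂ − sin φ₁ cos φ₂ cos Δλ) = 255.87°
Final bearing θ₂ = (initial bearing from the destination back to the start) + 180° = 221.61°
Δθ = θ₂ − θ₁ = -34.3°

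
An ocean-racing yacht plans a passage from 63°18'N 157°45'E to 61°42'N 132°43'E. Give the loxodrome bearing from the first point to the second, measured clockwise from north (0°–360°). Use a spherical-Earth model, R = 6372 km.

262.1°

Meridional parts: M(φ₁)=+1.4384, M(φ₂)=+1.3779 → ΔM = -0.0605;  Δλ = -0.4369 rad
tan C = Δλ / ΔM = +7.2225 → C = 262.12°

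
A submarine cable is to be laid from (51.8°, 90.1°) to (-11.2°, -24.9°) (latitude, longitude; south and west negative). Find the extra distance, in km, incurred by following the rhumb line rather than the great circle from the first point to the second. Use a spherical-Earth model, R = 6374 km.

505 km

Great circle: cos σ = sin φ₁ sin φ₂ + cos φ₁ cos φ₂ cos Δλ,  σ = 1.9922 rad → d_gc = 12698.1 km
Rhumb line: Δψ = -1.2572, q = Δφ/Δψ = 0.8746, d_rh = R√(Δφ²+q²Δλ²) = 13202.7 km
Excess = 13202.7 − 12698.1 = 504.6 ≈ 505 km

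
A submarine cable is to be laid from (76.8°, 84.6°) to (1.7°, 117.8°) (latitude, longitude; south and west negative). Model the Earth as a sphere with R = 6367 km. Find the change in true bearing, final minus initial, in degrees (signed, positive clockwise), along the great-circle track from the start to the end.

+26.8°

Initial bearing θ₁ = atan2(sin Δλ cos φ₂, cos φ₁ sin φ₂ − sin φ₁ cos φ₂ cos Δλ) = 145.87°
Final bearing θ₂ = (initial bearing from the destination back to the start) + 180° = 172.64°
Δθ = θ₂ − θ₁ = +26.8°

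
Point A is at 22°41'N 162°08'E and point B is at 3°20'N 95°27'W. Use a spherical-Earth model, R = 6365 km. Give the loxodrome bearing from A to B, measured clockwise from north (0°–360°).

Meridional parts: M(φ₁)=+0.4067, M(φ₂)=+0.0582 → ΔM = -0.3485;  Δλ = +1.7875 rad
tan C = Δλ / ΔM = -5.1298 → C = 101.03°

101.0°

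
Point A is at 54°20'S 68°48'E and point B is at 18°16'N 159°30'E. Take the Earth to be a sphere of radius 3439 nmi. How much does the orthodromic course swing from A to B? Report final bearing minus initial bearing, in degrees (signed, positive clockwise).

Initial bearing θ₁ = atan2(sin Δλ cos φ₂, cos φ₁ sin φ₂ − sin φ₁ cos φ₂ cos Δλ) = 79.65°
Final bearing θ₂ = (initial bearing from the destination back to the start) + 180° = 37.16°
Δθ = θ₂ − θ₁ = -42.5°

-42.5°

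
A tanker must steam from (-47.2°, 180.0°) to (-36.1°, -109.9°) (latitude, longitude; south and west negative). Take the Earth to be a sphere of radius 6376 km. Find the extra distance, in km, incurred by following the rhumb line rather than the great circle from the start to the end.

Great circle: cos σ = sin φ₁ sin φ₂ + cos φ₁ cos φ₂ cos Δλ,  σ = 0.9031 rad → d_gc = 5758.2 km
Rhumb line: Δψ = +0.2603, q = Δφ/Δψ = 0.7442, d_rh = R√(Δφ²+q²Δλ²) = 5935.3 km
Excess = 5935.3 − 5758.2 = 177.1 ≈ 177 km

177 km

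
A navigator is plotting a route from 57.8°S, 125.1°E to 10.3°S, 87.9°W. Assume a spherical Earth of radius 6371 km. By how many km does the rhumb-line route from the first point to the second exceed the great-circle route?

1940 km

Great circle: cos σ = sin φ₁ sin φ₂ + cos φ₁ cos φ₂ cos Δλ,  σ = 1.8634 rad → d_gc = 11871.4 km
Rhumb line: Δψ = +1.0618, q = Δφ/Δψ = 0.7807, d_rh = R√(Δφ²+q²Δλ²) = 13811.6 km
Excess = 13811.6 − 11871.4 = 1940.2 ≈ 1940 km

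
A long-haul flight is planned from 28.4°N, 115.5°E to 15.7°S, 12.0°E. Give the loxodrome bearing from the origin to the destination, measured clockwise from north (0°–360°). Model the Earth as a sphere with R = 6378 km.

Δψ = ln[tan(π/4+φ₂/2)/tan(π/4+φ₁/2)] = -0.7948
Δλ = -1.8064 rad (taken the short way round)
course = atan2(Δλ, Δψ) = 246.25°

246.3°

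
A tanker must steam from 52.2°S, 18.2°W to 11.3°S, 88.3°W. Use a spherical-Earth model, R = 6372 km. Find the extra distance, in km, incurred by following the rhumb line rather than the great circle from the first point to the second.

Great circle: cos σ = sin φ₁ sin φ₂ + cos φ₁ cos φ₂ cos Δλ,  σ = 1.2032 rad → d_gc = 7666.58 km
Rhumb line: Δψ = +0.8733, q = Δφ/Δψ = 0.8174, d_rh = R√(Δφ²+q²Δλ²) = 7829.13 km
Excess = 7829.13 − 7666.58 = 162.55 ≈ 163 km

163 km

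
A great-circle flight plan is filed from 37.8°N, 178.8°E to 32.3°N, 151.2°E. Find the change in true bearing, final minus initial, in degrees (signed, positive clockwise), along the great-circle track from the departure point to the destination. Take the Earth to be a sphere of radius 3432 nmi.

-16.1°

Initial bearing θ₁ = atan2(sin Δλ cos φ₂, cos φ₁ sin φ₂ − sin φ₁ cos φ₂ cos Δλ) = 264.62°
Final bearing θ₂ = (initial bearing from the destination back to the start) + 180° = 248.54°
Δθ = θ₂ − θ₁ = -16.1°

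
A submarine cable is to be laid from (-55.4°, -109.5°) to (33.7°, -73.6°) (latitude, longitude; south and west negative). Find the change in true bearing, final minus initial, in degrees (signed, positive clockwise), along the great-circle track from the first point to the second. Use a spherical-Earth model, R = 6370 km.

-9.8°

Initial bearing θ₁ = atan2(sin Δλ cos φ₂, cos φ₁ sin φ₂ − sin φ₁ cos φ₂ cos Δλ) = 29.29°
Final bearing θ₂ = (initial bearing from the destination back to the start) + 180° = 19.50°
Δθ = θ₂ − θ₁ = -9.8°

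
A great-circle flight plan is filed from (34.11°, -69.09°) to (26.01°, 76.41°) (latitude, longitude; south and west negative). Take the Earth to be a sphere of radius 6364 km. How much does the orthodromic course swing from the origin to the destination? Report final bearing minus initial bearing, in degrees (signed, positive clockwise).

Initial bearing θ₁ = atan2(sin Δλ cos φ₂, cos φ₁ sin φ₂ − sin φ₁ cos φ₂ cos Δλ) = 33.18°
Final bearing θ₂ = (initial bearing from the destination back to the start) + 180° = 149.72°
Δθ = θ₂ − θ₁ = +116.5°

+116.5°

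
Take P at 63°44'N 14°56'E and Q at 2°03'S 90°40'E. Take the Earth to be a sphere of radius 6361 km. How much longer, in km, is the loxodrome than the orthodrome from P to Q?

257 km

Great circle: cos σ = sin φ₁ sin φ₂ + cos φ₁ cos φ₂ cos Δλ,  σ = 1.4938 rad → d_gc = 9502.11 km
Rhumb line: Δψ = -1.4911, q = Δφ/Δψ = 0.7700, d_rh = R√(Δφ²+q²Δλ²) = 9759.60 km
Excess = 9759.60 − 9502.11 = 257.49 ≈ 257 km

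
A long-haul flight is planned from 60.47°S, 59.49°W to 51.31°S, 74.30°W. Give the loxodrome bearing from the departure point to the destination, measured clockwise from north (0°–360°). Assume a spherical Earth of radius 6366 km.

Δψ = ln[tan(π/4+φ₂/2)/tan(π/4+φ₁/2)] = +0.2867
Δλ = -0.2585 rad (taken the short way round)
course = atan2(Δλ, Δψ) = 317.97°

318.0°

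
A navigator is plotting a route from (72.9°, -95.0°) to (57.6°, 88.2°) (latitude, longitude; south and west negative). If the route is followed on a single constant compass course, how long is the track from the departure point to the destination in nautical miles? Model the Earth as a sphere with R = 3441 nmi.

Rhumb course C = atan2(Δλ, Δψ) with Δψ = ln[tan(π/4+φ₂/2)/tan(π/4+φ₁/2)] = -0.6588, Δλ = -3.0857 → C = 257.95°
d = R·|Δφ| / |cos C| = 3441·0.26704 / 0.20878 = 4401 nmi

4401 nmi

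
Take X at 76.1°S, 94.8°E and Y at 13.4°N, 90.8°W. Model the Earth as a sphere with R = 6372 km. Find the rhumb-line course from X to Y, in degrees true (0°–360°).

Δψ = ln[tan(π/4+φ₂/2)/tan(π/4+φ₁/2)] = +2.3406
Δλ = +3.0439 rad (taken the short way round)
course = atan2(Δλ, Δψ) = 52.44°

52.4°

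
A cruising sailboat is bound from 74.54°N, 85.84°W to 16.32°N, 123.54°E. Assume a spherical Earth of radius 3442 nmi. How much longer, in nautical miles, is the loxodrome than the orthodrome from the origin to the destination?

1177 nmi

Great circle: cos σ = sin φ₁ sin φ₂ + cos φ₁ cos φ₂ cos Δλ,  σ = 1.5229 rad → d_gc = 5241.7 nmi
Rhumb line: Δψ = -1.7083, q = Δφ/Δψ = 0.5948, d_rh = R√(Δφ²+q²Δλ²) = 6418.9 nmi
Excess = 6418.9 − 5241.7 = 1177.2 ≈ 1177 nmi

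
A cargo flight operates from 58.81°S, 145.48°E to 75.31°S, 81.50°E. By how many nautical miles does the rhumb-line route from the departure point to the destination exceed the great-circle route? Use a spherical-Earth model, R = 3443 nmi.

Great circle: cos σ = sin φ₁ sin φ₂ + cos φ₁ cos φ₂ cos Δλ,  σ = 0.4841 rad → d_gc = 1666.7 nmi
Rhumb line: Δψ = -0.7726, q = Δφ/Δψ = 0.3728, d_rh = R√(Δφ²+q²Δλ²) = 1742.7 nmi
Excess = 1742.7 − 1666.7 = 76.0 ≈ 76 nmi

76 nmi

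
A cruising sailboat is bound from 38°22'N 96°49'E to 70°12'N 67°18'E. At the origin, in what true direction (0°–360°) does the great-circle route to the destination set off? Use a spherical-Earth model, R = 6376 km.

343.3°

θ = atan2( sin Δλ·cos φ₂ ,  cos φ₁ sin φ₂ − sin φ₁ cos φ₂ cos Δλ )
  = atan2(-0.1669, +0.5547) = 343.26°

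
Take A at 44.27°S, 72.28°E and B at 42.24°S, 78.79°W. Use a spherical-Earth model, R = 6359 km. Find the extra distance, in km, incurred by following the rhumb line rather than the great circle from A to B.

2256 km

Great circle: cos σ = sin φ₁ sin φ₂ + cos φ₁ cos φ₂ cos Δλ,  σ = 1.5655 rad → d_gc = 9955.12 km
Rhumb line: Δψ = +0.0487, q = Δφ/Δψ = 0.7282, d_rh = R√(Δφ²+q²Δλ²) = 12211.59 km
Excess = 12211.59 − 9955.12 = 2256.47 ≈ 2256 km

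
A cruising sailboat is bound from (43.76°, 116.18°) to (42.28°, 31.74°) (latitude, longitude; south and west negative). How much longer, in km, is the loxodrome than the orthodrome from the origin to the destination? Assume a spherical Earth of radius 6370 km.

321 km

Great circle: cos σ = sin φ₁ sin φ₂ + cos φ₁ cos φ₂ cos Δλ,  σ = 1.0274 rad → d_gc = 6544.3 km
Rhumb line: Δψ = -0.0353, q = Δφ/Δψ = 0.7311, d_rh = R√(Δφ²+q²Δλ²) = 6865.0 km
Excess = 6865.0 − 6544.3 = 320.7 ≈ 321 km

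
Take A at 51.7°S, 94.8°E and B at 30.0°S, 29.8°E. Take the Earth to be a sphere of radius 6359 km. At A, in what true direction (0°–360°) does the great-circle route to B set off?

268.3°

θ = atan2( sin Δλ·cos φ₂ ,  cos φ₁ sin φ₂ − sin φ₁ cos φ₂ cos Δλ )
  = atan2(-0.7849, -0.0227) = 268.35°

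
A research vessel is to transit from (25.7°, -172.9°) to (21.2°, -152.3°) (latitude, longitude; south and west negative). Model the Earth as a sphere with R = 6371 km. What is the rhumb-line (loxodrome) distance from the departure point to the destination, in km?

2159 km

Rhumb course C = atan2(Δλ, Δψ) with Δψ = ln[tan(π/4+φ₂/2)/tan(π/4+φ₁/2)] = -0.0856, Δλ = +0.3595 → C = 103.40°
d = R·|Δφ| / |cos C| = 6371·0.07854 / 0.23171 = 2159 km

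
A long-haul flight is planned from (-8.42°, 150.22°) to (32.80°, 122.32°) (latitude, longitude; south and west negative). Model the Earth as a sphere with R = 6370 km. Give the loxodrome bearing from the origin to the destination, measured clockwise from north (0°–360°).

Δψ = ln[tan(π/4+φ₂/2)/tan(π/4+φ₁/2)] = +0.7541
Δλ = -0.4869 rad (taken the short way round)
course = atan2(Δλ, Δψ) = 327.15°

327.1°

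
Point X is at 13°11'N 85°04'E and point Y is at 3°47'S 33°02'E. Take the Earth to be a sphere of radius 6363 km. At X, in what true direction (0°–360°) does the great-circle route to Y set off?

N = sin Δλ·cos φ₂ = -0.7867;  D = cos φ₁ sin φ₂ − sin φ₁ cos φ₂ cos Δλ = -0.2042
initial course = atan2(N, D) = 255.45°

255.4°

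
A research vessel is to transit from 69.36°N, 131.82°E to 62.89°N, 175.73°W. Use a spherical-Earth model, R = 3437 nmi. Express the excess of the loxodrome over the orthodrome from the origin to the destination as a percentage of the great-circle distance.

3.0%

Great circle: σ = 0.3739 rad → d_gc = Rσ = 1285.2 nmi
Rhumb: Δφ = -0.1129, Δλ = +0.9154, Δψ = -0.2807, q = Δφ/Δψ = 0.4023 → d_rh = R√(Δφ²+q²Δλ²) = 1324.0 nmi
Excess = (1324.0 − 1285.2) / 1285.2 = 38.8 / 1285.2 = 3.02% ≈ 3.0%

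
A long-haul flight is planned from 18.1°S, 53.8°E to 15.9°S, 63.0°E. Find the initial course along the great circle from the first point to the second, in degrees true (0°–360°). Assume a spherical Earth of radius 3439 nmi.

77.3°

θ = atan2( sin Δλ·cos φ₂ ,  cos φ₁ sin φ₂ − sin φ₁ cos φ₂ cos Δλ )
  = atan2(+0.1538, +0.0345) = 77.34°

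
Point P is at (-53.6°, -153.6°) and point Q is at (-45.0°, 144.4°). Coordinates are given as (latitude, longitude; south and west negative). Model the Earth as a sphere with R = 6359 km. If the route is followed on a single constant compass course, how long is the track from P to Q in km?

4572 km

Δψ = ln[tan(π/4+φ₂/2)/tan(π/4+φ₁/2)] = +0.2310;  Δφ = +0.1501 rad,  Δλ = -1.0821 rad
q = Δφ/Δψ = 0.6498
d = R·√(Δφ² + q²Δλ²) = 6359·0.71902 = 4572 km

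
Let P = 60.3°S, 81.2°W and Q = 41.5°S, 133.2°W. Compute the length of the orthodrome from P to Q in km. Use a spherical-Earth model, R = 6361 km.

Haversine: a = sin²(Δφ/2)+cos φ₁ cos φ₂ sin²(Δλ/2) = 0.09798;  σ = 2·atan2(√a,√(1−a))
σ = 36.483° → d = Rσ = 6361·0.63675 = 4050 km

4050 km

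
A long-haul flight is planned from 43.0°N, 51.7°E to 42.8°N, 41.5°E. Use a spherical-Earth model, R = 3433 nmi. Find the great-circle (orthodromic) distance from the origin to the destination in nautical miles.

448 nmi

Haversine: a = sin²(Δφ/2)+cos φ₁ cos φ₂ sin²(Δλ/2) = 0.00424;  σ = 2·atan2(√a,√(1−a))
σ = 7.470° → d = Rσ = 3433·0.13038 = 448 nmi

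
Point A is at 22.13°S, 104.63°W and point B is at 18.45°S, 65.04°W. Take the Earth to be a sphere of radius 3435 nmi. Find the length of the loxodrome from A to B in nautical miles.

Rhumb course C = atan2(Δλ, Δψ) with Δψ = ln[tan(π/4+φ₂/2)/tan(π/4+φ₁/2)] = +0.0685, Δλ = +0.6910 → C = 84.34°
d = R·|Δφ| / |cos C| = 3435·0.06423 / 0.09864 = 2237 nmi

2237 nmi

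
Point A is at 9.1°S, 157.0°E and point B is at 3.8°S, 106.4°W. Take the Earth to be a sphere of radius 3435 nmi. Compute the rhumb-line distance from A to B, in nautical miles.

5761 nmi

Rhumb course C = atan2(Δλ, Δψ) with Δψ = ln[tan(π/4+φ₂/2)/tan(π/4+φ₁/2)] = +0.0931, Δλ = +1.6860 → C = 86.84°
d = R·|Δφ| / |cos C| = 3435·0.09250 / 0.05515 = 5761 nmi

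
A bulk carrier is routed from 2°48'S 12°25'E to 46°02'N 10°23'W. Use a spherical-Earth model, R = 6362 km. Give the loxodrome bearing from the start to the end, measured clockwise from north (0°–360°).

337.4°

Δψ = ln[tan(π/4+φ₂/2)/tan(π/4+φ₁/2)] = +0.9560
Δλ = -0.3979 rad (taken the short way round)
course = atan2(Δλ, Δψ) = 337.40°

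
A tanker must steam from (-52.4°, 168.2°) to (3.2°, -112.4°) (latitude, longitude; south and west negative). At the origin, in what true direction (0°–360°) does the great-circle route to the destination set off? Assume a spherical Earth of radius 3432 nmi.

N = sin Δλ·cos φ₂ = +0.9814;  D = cos φ₁ sin φ₂ − sin φ₁ cos φ₂ cos Δλ = +0.1796
initial course = atan2(N, D) = 79.63°

79.6°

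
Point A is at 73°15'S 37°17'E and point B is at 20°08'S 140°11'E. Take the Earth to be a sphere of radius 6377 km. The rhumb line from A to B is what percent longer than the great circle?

Great circle: σ = 1.2982 rad → d_gc = Rσ = 8278.9 km
Rhumb: Δφ = +0.9271, Δλ = +1.7959, Δψ = +1.5570, q = Δφ/Δψ = 0.5954 → d_rh = R√(Δφ²+q²Δλ²) = 9025.1 km
Excess = (9025.1 − 8278.9) / 8278.9 = 746.2 / 8278.9 = 9.01% ≈ 9.0%

9.0%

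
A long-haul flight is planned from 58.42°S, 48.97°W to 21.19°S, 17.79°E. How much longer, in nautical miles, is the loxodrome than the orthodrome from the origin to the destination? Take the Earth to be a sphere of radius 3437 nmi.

97 nmi

Great circle: cos σ = sin φ₁ sin φ₂ + cos φ₁ cos φ₂ cos Δλ,  σ = 1.0465 rad → d_gc = 3596.8 nmi
Rhumb line: Δψ = +0.8845, q = Δφ/Δψ = 0.7346, d_rh = R√(Δφ²+q²Δλ²) = 3693.6 nmi
Excess = 3693.6 − 3596.8 = 96.8 ≈ 97 nmi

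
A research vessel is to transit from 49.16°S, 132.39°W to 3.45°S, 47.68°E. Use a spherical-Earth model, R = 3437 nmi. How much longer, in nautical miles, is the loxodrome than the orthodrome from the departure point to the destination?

2036 nmi

Great circle: cos σ = sin φ₁ sin φ₂ + cos φ₁ cos φ₂ cos Δλ,  σ = 2.2234 rad → d_gc = 7641.7 nmi
Rhumb line: Δψ = +0.9278, q = Δφ/Δψ = 0.8599, d_rh = R√(Δφ²+q²Δλ²) = 9677.4 nmi
Excess = 9677.4 − 7641.7 = 2035.7 ≈ 2036 nmi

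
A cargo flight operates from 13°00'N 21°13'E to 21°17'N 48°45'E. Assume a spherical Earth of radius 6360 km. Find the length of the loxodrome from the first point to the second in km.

3059 km

Δψ = ln[tan(π/4+φ₂/2)/tan(π/4+φ₁/2)] = +0.1514;  Δφ = +0.1446 rad,  Δλ = +0.4805 rad
q = Δφ/Δψ = 0.9546
d = R·√(Δφ² + q²Δλ²) = 6360·0.48097 = 3059 km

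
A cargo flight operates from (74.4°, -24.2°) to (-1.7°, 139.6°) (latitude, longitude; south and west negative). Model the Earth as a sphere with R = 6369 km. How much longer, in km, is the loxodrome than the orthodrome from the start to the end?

Great circle: cos σ = sin φ₁ sin φ₂ + cos φ₁ cos φ₂ cos Δλ,  σ = 1.8616 rad → d_gc = 11856.4 km
Rhumb line: Δψ = -2.0176, q = Δφ/Δψ = 0.6583, d_rh = R√(Δφ²+q²Δλ²) = 14671.0 km
Excess = 14671.0 − 11856.4 = 2814.6 ≈ 2815 km

2815 km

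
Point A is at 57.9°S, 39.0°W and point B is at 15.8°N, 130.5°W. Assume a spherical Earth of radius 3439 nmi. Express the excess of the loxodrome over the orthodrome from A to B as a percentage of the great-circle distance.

Great circle: σ = 1.8173 rad → d_gc = Rσ = 6249.8 nmi
Rhumb: Δφ = +1.2863, Δλ = -1.5970, Δψ = +1.5252, q = Δφ/Δψ = 0.8434 → d_rh = R√(Δφ²+q²Δλ²) = 6404.8 nmi
Excess = (6404.8 − 6249.8) / 6249.8 = 155.0 / 6249.8 = 2.48% ≈ 2.5%

2.5%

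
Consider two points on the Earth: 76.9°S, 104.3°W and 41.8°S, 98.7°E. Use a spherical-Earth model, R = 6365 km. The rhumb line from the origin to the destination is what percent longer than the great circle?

Great circle: σ = 1.0545 rad → d_gc = Rσ = 6711.9 km
Rhumb: Δφ = +0.6126, Δλ = -2.7402, Δψ = +1.3599, q = Δφ/Δψ = 0.4505 → d_rh = R√(Δφ²+q²Δλ²) = 8771.2 km
Excess = (8771.2 − 6711.9) / 6711.9 = 2059.3 / 6711.9 = 30.68% ≈ 30.7%

30.7%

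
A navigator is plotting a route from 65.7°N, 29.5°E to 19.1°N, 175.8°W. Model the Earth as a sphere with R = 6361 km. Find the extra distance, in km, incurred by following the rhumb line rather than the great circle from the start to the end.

Great circle: cos σ = sin φ₁ sin φ₂ + cos φ₁ cos φ₂ cos Δλ,  σ = 1.6242 rad → d_gc = 10331.3 km
Rhumb line: Δψ = -1.1960, q = Δφ/Δψ = 0.6800, d_rh = R√(Δφ²+q²Δλ²) = 12773.7 km
Excess = 12773.7 − 10331.3 = 2442.4 ≈ 2442 km

2442 km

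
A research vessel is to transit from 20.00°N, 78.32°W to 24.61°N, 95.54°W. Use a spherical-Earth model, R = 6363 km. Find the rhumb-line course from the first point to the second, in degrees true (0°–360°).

286.1°

Meridional parts: M(φ₁)=+0.3564, M(φ₂)=+0.4434 → ΔM = +0.0870;  Δλ = -0.3005 rad
tan C = Δλ / ΔM = -3.4546 → C = 286.14°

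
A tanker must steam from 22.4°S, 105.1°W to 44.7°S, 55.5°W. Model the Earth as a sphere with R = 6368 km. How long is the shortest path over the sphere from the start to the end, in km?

5119 km

cos σ = sin φ₁ sin φ₂ + cos φ₁ cos φ₂ cos Δλ
      = sin(-22.40°)sin(-44.70°) + cos(-22.40°)cos(-44.70°)cos(49.60°) = 0.6940
σ = 46.055° → d = Rσ = 6368·0.80381 = 5119 km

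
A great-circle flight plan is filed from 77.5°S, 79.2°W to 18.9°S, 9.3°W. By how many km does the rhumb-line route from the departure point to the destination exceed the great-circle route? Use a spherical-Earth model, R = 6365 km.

294 km

Great circle: cos σ = sin φ₁ sin φ₂ + cos φ₁ cos φ₂ cos Δλ,  σ = 1.1738 rad → d_gc = 7471.5 km
Rhumb line: Δψ = +1.8757, q = Δφ/Δψ = 0.5453, d_rh = R√(Δφ²+q²Δλ²) = 7765.8 km
Excess = 7765.8 − 7471.5 = 294.3 ≈ 294 km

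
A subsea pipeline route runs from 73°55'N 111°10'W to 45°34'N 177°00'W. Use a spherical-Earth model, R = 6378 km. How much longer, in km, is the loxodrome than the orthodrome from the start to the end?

Great circle: cos σ = sin φ₁ sin φ₂ + cos φ₁ cos φ₂ cos Δλ,  σ = 0.6990 rad → d_gc = 4457.9 km
Rhumb line: Δψ = -1.0616, q = Δφ/Δψ = 0.4661, d_rh = R√(Δφ²+q²Δλ²) = 4650.5 km
Excess = 4650.5 − 4457.9 = 192.6 ≈ 193 km

193 km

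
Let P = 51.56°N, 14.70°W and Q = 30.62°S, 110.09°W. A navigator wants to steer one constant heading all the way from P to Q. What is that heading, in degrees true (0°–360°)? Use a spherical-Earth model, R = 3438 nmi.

225.9°

Meridional parts: M(φ₁)=+1.0537, M(φ₂)=-0.5618 → ΔM = -1.6156;  Δλ = -1.6649 rad
tan C = Δλ / ΔM = +1.0305 → C = 225.86°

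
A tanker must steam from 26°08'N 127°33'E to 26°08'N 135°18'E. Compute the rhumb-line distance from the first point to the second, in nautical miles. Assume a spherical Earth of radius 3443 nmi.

Δψ = ln[tan(π/4+φ₂/2)/tan(π/4+φ₁/2)] = +0.0000;  Δφ = +0.0000 rad,  Δλ = +0.1353 rad
Δψ ≈ 0 so q = cos φ₁ = 0.8978
d = R·√(Δφ² + q²Δλ²) = 3443·0.12144 = 418 nmi

418 nmi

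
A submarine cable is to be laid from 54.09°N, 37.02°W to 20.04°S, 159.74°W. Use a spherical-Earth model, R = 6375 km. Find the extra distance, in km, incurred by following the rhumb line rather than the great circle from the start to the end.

561 km

Great circle: cos σ = sin φ₁ sin φ₂ + cos φ₁ cos φ₂ cos Δλ,  σ = 2.1839 rad → d_gc = 13922.2 km
Rhumb line: Δψ = -1.4840, q = Δφ/Δψ = 0.8719, d_rh = R√(Δφ²+q²Δλ²) = 14482.8 km
Excess = 14482.8 − 13922.2 = 560.6 ≈ 561 km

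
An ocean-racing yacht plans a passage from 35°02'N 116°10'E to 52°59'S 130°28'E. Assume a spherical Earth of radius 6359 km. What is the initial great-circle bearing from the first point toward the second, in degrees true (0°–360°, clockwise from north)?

θ = atan2( sin Δλ·cos φ₂ ,  cos φ₁ sin φ₂ − sin φ₁ cos φ₂ cos Δλ )
  = atan2(+0.1487, -0.9887) = 171.45°

171.4°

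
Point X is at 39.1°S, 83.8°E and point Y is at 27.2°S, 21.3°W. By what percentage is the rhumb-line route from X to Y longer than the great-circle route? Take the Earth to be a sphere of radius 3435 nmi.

5.6%

Great circle: σ = 1.4621 rad → d_gc = Rσ = 5022.3 nmi
Rhumb: Δφ = +0.2077, Δλ = -1.8343, Δψ = +0.2489, q = Δφ/Δψ = 0.8344 → d_rh = R√(Δφ²+q²Δλ²) = 5306.0 nmi
Excess = (5306.0 − 5022.3) / 5022.3 = 283.7 / 5022.3 = 5.649% ≈ 5.6%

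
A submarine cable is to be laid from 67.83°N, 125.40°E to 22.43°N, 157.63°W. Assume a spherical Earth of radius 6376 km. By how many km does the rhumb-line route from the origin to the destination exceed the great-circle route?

Great circle: cos σ = sin φ₁ sin φ₂ + cos φ₁ cos φ₂ cos Δλ,  σ = 1.1241 rad → d_gc = 7167.3 km
Rhumb line: Δψ = -1.2282, q = Δφ/Δψ = 0.6452, d_rh = R√(Δφ²+q²Δλ²) = 7487.5 km
Excess = 7487.5 − 7167.3 = 320.2 ≈ 320 km

320 km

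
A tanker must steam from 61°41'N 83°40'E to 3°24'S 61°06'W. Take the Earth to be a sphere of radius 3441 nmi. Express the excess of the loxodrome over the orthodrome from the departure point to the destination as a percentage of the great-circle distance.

Great circle: σ = 2.0253 rad → d_gc = Rσ = 6968.9 nmi
Rhumb: Δφ = -1.1359, Δλ = -2.5267, Δψ = -1.4367, q = Δφ/Δψ = 0.7907 → d_rh = R√(Δφ²+q²Δλ²) = 7907.8 nmi
Excess = (7907.8 − 6968.9) / 6968.9 = 938.9 / 6968.9 = 13.47% ≈ 13.5%

13.5%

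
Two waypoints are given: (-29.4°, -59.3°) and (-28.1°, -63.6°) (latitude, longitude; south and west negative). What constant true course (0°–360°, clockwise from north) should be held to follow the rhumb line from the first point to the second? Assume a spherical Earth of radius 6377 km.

Δψ = ln[tan(π/4+φ₂/2)/tan(π/4+φ₁/2)] = +0.0259
Δλ = -0.0750 rad (taken the short way round)
course = atan2(Δλ, Δψ) = 289.03°

289.0°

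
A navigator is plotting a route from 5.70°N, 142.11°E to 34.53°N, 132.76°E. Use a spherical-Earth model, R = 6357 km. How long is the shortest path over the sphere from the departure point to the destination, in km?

3339 km

Haversine: a = sin²(Δφ/2)+cos φ₁ cos φ₂ sin²(Δλ/2) = 0.06742;  σ = 2·atan2(√a,√(1−a))
σ = 30.099° → d = Rσ = 6357·0.52532 = 3339 km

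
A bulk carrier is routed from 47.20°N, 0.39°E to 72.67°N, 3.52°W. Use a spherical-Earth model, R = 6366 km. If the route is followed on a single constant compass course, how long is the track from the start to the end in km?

Rhumb course C = atan2(Δλ, Δψ) with Δψ = ln[tan(π/4+φ₂/2)/tan(π/4+φ₁/2)] = +0.9445, Δλ = -0.0682 → C = 355.87°
d = R·|Δφ| / |cos C| = 6366·0.44454 / 0.99740 = 2837 km

2837 km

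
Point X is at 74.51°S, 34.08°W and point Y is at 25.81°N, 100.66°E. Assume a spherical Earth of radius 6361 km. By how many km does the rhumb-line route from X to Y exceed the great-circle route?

Great circle: cos σ = sin φ₁ sin φ₂ + cos φ₁ cos φ₂ cos Δλ,  σ = 2.2004 rad → d_gc = 13996.6 km
Rhumb line: Δψ = +2.4616, q = Δφ/Δψ = 0.7113, d_rh = R√(Δφ²+q²Δλ²) = 15403.2 km
Excess = 15403.2 − 13996.6 = 1406.6 ≈ 1407 km

1407 km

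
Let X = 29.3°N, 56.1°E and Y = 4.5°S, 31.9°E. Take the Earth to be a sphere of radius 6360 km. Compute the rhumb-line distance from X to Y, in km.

4554 km

Δψ = ln[tan(π/4+φ₂/2)/tan(π/4+φ₁/2)] = -0.6139;  Δφ = -0.5899 rad,  Δλ = -0.4224 rad
q = Δφ/Δψ = 0.9610
d = R·√(Δφ² + q²Δλ²) = 6360·0.71607 = 4554 km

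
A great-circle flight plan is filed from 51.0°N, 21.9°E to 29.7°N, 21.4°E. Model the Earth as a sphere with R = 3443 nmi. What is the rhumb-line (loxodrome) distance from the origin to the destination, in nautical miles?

1280 nmi

Rhumb course C = atan2(Δλ, Δψ) with Δψ = ln[tan(π/4+φ₂/2)/tan(π/4+φ₁/2)] = -0.4949, Δλ = -0.0087 → C = 181.01°
d = R·|Δφ| / |cos C| = 3443·0.37176 / 0.99984 = 1280 nmi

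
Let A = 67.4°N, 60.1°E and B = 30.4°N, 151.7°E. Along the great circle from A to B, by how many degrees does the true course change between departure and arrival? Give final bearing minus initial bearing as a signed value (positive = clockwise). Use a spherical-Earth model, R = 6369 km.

At departure: θ₁ = atan2(sin Δλ cos φ₂, cos φ₁ sin φ₂ − sin φ₁ cos φ₂ cos Δλ) = 75.89°
At arrival: θ₂ = atan2(sin Δλ cos φ₁, −cos φ₂ sin φ₁ + sin φ₂ cos φ₁ cos Δλ) = 154.40°
Δθ = θ₂ − θ₁ = +78.5°

+78.5°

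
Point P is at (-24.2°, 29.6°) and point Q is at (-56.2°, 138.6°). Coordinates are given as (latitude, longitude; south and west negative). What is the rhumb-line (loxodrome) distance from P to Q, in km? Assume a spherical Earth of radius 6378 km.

9648 km

Δψ = ln[tan(π/4+φ₂/2)/tan(π/4+φ₁/2)] = -0.7558;  Δφ = -0.5585 rad,  Δλ = +1.9024 rad
q = Δφ/Δψ = 0.7390
d = R·√(Δφ² + q²Δλ²) = 6378·1.51270 = 9648 km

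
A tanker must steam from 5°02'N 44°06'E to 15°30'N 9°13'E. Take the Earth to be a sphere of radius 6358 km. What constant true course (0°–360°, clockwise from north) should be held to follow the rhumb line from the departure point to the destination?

287.0°

Meridional parts: M(φ₁)=+0.0880, M(φ₂)=+0.2739 → ΔM = +0.1859;  Δλ = -0.6088 rad
tan C = Δλ / ΔM = -3.2746 → C = 286.98°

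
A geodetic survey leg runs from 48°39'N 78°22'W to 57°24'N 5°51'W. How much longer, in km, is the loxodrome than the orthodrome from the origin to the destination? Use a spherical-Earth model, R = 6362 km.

Great circle: cos σ = sin φ₁ sin φ₂ + cos φ₁ cos φ₂ cos Δλ,  σ = 0.7387 rad → d_gc = 4699.5 km
Rhumb line: Δψ = +0.2550, q = Δφ/Δψ = 0.5988, d_rh = R√(Δφ²+q²Δλ²) = 4918.6 km
Excess = 4918.6 − 4699.5 = 219.1 ≈ 219 km

219 km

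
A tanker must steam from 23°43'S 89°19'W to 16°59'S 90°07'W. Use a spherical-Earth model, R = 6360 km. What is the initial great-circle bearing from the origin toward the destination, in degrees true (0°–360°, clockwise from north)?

θ = atan2( sin Δλ·cos φ₂ ,  cos φ₁ sin φ₂ − sin φ₁ cos φ₂ cos Δλ )
  = atan2(-0.0134, +0.1172) = 353.50°

353.5°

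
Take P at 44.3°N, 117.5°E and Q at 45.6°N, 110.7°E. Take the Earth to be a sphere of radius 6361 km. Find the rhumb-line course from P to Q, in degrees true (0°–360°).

Δψ = ln[tan(π/4+φ₂/2)/tan(π/4+φ₁/2)] = +0.0321
Δλ = -0.1187 rad (taken the short way round)
course = atan2(Δλ, Δψ) = 285.12°

285.1°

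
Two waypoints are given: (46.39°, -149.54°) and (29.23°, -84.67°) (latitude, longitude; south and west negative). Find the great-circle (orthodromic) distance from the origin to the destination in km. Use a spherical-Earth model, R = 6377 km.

cos σ = sin φ₁ sin φ₂ + cos φ₁ cos φ₂ cos Δλ
      = sin(46.39°)sin(29.23°) + cos(46.39°)cos(29.23°)cos(64.87°) = 0.6092
σ = 52.469° → d = Rσ = 6377·0.91576 = 5840 km

5840 km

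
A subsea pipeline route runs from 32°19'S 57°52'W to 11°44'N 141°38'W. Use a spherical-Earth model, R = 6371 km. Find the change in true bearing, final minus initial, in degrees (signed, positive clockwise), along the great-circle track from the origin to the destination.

At departure: θ₁ = atan2(sin Δλ cos φ₂, cos φ₁ sin φ₂ − sin φ₁ cos φ₂ cos Δλ) = 283.22°
At arrival: θ₂ = atan2(sin Δλ cos φ₁, −cos φ₂ sin φ₁ + sin φ₂ cos φ₁ cos Δλ) = 302.83°
Δθ = θ₂ − θ₁ = +19.6°

+19.6°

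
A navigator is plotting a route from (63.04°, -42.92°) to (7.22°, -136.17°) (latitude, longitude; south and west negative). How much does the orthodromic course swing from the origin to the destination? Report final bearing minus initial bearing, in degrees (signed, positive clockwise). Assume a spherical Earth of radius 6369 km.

-69.1°

At departure: θ₁ = atan2(sin Δλ cos φ₂, cos φ₁ sin φ₂ − sin φ₁ cos φ₂ cos Δλ) = 276.17°
At arrival: θ₂ = atan2(sin Δλ cos φ₁, −cos φ₂ sin φ₁ + sin φ₂ cos φ₁ cos Δλ) = 207.02°
Δθ = θ₂ − θ₁ = -69.1°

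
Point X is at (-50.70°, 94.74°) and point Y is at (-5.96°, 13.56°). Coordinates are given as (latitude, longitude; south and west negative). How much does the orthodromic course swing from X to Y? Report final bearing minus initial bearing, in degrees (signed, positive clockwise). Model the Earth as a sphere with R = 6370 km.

+47.5°

At departure: θ₁ = atan2(sin Δλ cos φ₂, cos φ₁ sin φ₂ − sin φ₁ cos φ₂ cos Δλ) = 273.04°
At arrival: θ₂ = atan2(sin Δλ cos φ₁, −cos φ₂ sin φ₁ + sin φ₂ cos φ₁ cos Δλ) = 320.51°
Δθ = θ₂ − θ₁ = +47.5°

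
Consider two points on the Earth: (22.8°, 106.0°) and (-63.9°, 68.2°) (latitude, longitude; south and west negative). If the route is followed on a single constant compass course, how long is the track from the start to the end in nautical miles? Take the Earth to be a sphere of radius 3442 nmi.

5523 nmi

Rhumb course C = atan2(Δλ, Δψ) with Δψ = ln[tan(π/4+φ₂/2)/tan(π/4+φ₁/2)] = -1.8708, Δλ = -0.6597 → C = 199.43°
d = R·|Δφ| / |cos C| = 3442·1.51320 / 0.94308 = 5523 nmi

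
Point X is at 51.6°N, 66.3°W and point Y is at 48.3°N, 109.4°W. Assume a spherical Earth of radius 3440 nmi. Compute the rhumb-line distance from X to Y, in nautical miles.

Rhumb course C = atan2(Δλ, Δψ) with Δψ = ln[tan(π/4+φ₂/2)/tan(π/4+φ₁/2)] = -0.0896, Δλ = -0.7522 → C = 263.21°
d = R·|Δφ| / |cos C| = 3440·0.05760 / 0.11822 = 1676 nmi

1676 nmi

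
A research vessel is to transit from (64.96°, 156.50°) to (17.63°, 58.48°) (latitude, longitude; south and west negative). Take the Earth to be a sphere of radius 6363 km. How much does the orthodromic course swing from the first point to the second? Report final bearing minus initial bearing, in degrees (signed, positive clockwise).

Initial bearing θ₁ = atan2(sin Δλ cos φ₂, cos φ₁ sin φ₂ − sin φ₁ cos φ₂ cos Δλ) = 284.76°
Final bearing θ₂ = (initial bearing from the destination back to the start) + 180° = 205.43°
Δθ = θ₂ − θ₁ = -79.3°

-79.3°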